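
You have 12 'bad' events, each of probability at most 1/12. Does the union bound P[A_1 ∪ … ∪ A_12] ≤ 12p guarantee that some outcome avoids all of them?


Union bound: P[∪_{i=1}^{12} A_i] ≤ Σ_i P[A_i] ≤ 12·p = 12·(1/12) = 1.
Numerically: 1 ≈ 1.000000.
Is 1 < 1? NO.
Since the bound 1 is ≥ 1, the union bound is uninformative here; it does NOT by itself certify existence.

12·p = 1 ≈ 1.000000; existence NOT certified by the union bound.


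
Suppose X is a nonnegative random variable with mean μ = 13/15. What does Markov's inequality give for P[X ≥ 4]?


μ = E[X] = 13/15, a = 4.
Markov: P[X ≥ 4] ≤ μ/a = (13/15)/4 = 13/60.
Numerically: ≈ 0.21667.
(Since a = 4 > μ = 0.86667, the bound 13/60 is < 1 and informative.)

P[X ≥ 4] ≤ 13/60 ≈ 0.21667.


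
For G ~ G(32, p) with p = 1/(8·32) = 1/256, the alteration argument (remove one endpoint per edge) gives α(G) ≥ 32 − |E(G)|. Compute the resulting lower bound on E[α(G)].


E[|E(G)|] = C(32, 2)·p = 496 · (1/256) = 31/16.
E[α(G)] ≥ n − E[|E(G)|] = 32 − 31/16 = 481/16.
Numerically: ≈ 30.062.
(This is only a lower bound; the true E[α(G)] may be larger.)

E[α(G)] ≥ 481/16 ≈ 30.062.


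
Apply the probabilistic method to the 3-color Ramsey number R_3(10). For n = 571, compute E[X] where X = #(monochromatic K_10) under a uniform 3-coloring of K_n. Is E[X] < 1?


E[X] = C(571, 10) · 3^{1 − 45} = 937951290893172842001 · 3^{−44} = 937951290893172842001/984770902183611232881.
As a reduced fraction: E[X] = 104216810099241426889/109418989131512359209 ≈ 0.952456.
Is E[X] < 1? YES.
Since E[X] < 1, there exists a 3-coloring of K_{571} with no monochromatic K_10; hence R_3(10) > 571.

E[X] = 104216810099241426889/109418989131512359209 ≈ 0.952456; E[X] < 1, so R_3(10) > 571.


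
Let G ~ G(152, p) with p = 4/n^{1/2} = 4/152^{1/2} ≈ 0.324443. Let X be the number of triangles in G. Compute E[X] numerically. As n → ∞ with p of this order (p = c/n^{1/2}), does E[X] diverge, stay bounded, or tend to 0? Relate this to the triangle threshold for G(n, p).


Number of potential triangles: C(152, 3) = 573800.
Each occurs with probability p³ ≈ (0.324443)³ ≈ 3.41518781e-02.
By linearity: E[X] = C(152, 3)·p³ ≈ 573800 · 3.41518781e-02 ≈ 19596.347673.
Since α = 1/2 < 1, p = c/n^{1/2} ≫ 1/n is above the triangle threshold p ~ 1/n. Asymptotically E[X] ~ (c³/6)·n^{3(1−α)} = (4³/6)·n^{1.5} → ∞; triangles are abundant w.h.p.

E[X] ≈ 19596.347673; in regime p = Θ(1/n^{1/2}) E[X] diverges (above the triangle threshold p ~ 1/n).


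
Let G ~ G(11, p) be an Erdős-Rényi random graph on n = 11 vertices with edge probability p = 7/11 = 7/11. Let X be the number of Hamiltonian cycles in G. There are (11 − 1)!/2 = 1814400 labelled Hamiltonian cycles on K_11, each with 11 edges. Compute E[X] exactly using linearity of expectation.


K_11 has (11 − 1)!/2 = 1814400 labelled Hamiltonian cycles.
For each such Hamiltonian cycle H, let X_H = 1 if all 11 edges of H are present in G. Then P[X_H = 1] = p^{11} = (7/11)^{11} = 1977326743/285311670611.
By linearity of expectation: E[X] = Σ_H E[X_H] = 1814400 · p^{11} = 1814400 · 1977326743/285311670611 = 3587661642499200/285311670611.
Numerically: E[X] ≈ 12574.5.

E[X] = 1814400 · (7/11)^{11} = 3587661642499200/285311670611 ≈ 12574.5.


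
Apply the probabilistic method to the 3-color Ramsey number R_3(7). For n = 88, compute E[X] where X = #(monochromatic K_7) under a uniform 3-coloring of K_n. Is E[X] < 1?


E[X] = C(88, 7) · 3^{1 − 21} = 6348337336 · 3^{−20} = 6348337336/3486784401.
As a reduced fraction: E[X] = 6348337336/3486784401 ≈ 1.82069.
Is E[X] < 1? NO.
Since E[X] ≥ 1, the first-moment bound is inconclusive at n = 88; it does NOT by itself certify R_3(7) > 88.

E[X] = 6348337336/3486784401 ≈ 1.82069; E[X] ≥ 1; first-moment method inconclusive here.


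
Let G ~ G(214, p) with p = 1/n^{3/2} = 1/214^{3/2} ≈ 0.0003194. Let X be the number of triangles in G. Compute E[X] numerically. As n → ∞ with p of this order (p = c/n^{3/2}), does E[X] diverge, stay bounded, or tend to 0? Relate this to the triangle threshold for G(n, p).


Number of potential triangles: C(214, 3) = 1610564.
Each occurs with probability p³ ≈ (0.0003194)³ ≈ 3.259403e-11.
By linearity: E[X] = C(214, 3)·p³ ≈ 1610564 · 3.259403e-11 ≈ 0.0001.
Since α = 3/2 > 1, p = c/n^{3/2} = o(1/n) is below the triangle threshold p ~ 1/n. Asymptotically E[X] ~ (c³/6)·n^{3(1−α)} = (1³/6)·n^{-1.5} → 0, so by Markov's inequality G has no triangles w.h.p.

E[X] ≈ 0.0001; in regime p = Θ(1/n^{3/2}) E[X] tends to 0 (below the triangle threshold p ~ 1/n).


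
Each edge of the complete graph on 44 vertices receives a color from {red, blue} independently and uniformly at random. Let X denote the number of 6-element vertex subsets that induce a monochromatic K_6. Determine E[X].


Let X = Σ_S X_S over the C(44, 6) = 7059052 subsets S of size 6, where X_S = 1 if the K_6 on S is monochromatic.
For a fixed S, the K_6 on S has C(6, 2) = 15 edges. P[all 15 edges red] = (1/2)^15, and likewise for blue, so P[monochromatic] = 2·(1/2)^15 = 2^{1 − 15} = 1/16384.
By linearity: E[X] = C(44, 6) · 2^{1 − 15} = 7059052 · 1/16384 = 1764763/4096.
Numerically: E[X] ≈ 430.850342.

E[X] = C(44,6)·2^(1−C(6,2)) = 1764763/4096 ≈ 430.850342.


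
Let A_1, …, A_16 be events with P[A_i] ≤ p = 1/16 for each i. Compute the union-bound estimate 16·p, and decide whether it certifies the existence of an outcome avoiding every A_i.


Union bound: P[∪_{i=1}^{16} A_i] ≤ Σ_i P[A_i] ≤ 16·p = 16·(1/16) = 1.
Numerically: 1 ≈ 1.0000.
Is 1 < 1? NO.
Since the bound 1 is ≥ 1, the union bound is uninformative here; it does NOT by itself certify existence.

16·p = 1 ≈ 1.0000; existence NOT certified by the union bound.


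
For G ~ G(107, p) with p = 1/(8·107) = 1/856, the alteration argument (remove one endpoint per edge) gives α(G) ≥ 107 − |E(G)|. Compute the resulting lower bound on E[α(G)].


E[|E(G)|] = C(107, 2)·p = 5671 · (1/856) = 53/8.
E[α(G)] ≥ n − E[|E(G)|] = 107 − 53/8 = 803/8.
Numerically: ≈ 100.375.
(This is only a lower bound; the true E[α(G)] may be larger.)

E[α(G)] ≥ 803/8 ≈ 100.375.


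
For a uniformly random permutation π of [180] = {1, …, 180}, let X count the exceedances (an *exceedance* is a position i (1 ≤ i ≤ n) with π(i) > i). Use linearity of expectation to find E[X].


Write X = Σ_{i=1}^{180} X_i, where X_i = 1_{π(i) > i}.
For each fixed i, π(i) is uniform over {1, …, 180} (marginal of a uniform permutation), so P[π(i) > i] = (n − i)/n. Summing: Σ_{i=1}^{180} (n − i)/n = (0 + 1 + … + 179)/180 = 180(180 − 1)/(2·180) = (180 − 1)/2.
Hence E[X] = Σ_{i=1}^{180} (180 − i)/180 = 179/2 ≈ 89.500.

E[X] = 179/2 = 89.500.


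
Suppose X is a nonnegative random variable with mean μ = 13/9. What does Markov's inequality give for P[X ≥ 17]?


μ = E[X] = 13/9, a = 17.
Markov: P[X ≥ 17] ≤ μ/a = (13/9)/17 = 13/153.
Numerically: ≈ 0.0850.
(Since a = 17 > μ = 1.4444, the bound 13/153 is < 1 and informative.)

P[X ≥ 17] ≤ 13/153 ≈ 0.0850.


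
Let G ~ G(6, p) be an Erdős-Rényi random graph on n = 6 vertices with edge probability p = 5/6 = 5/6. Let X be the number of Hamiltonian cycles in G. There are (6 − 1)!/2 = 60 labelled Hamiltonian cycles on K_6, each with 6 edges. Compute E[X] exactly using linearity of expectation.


K_6 has (6 − 1)!/2 = 60 labelled Hamiltonian cycles.
For each such Hamiltonian cycle H, let X_H = 1 if all 6 edges of H are present in G. Then P[X_H = 1] = p^{6} = (5/6)^{6} = 15625/46656.
By linearity of expectation: E[X] = Σ_H E[X_H] = 60 · p^{6} = 60 · 15625/46656 = 78125/3888.
Numerically: E[X] ≈ 20.1.

E[X] = 60 · (5/6)^{6} = 78125/3888 ≈ 20.1.


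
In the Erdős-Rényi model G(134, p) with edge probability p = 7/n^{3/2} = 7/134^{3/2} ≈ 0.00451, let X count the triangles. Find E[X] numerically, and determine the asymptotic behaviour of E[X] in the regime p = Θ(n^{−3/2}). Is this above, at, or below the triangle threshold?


Number of potential triangles: C(134, 3) = 392084.
Each occurs with probability p³ ≈ (0.00451)³ ≈ 9.19015e-08.
By linearity: E[X] = C(134, 3)·p³ ≈ 392084 · 9.19015e-08 ≈ 0.036.
Since α = 3/2 > 1, p = c/n^{3/2} = o(1/n) is below the triangle threshold p ~ 1/n. Asymptotically E[X] ~ (c³/6)·n^{3(1−α)} = (7³/6)·n^{-1.5} → 0, so by Markov's inequality G has no triangles w.h.p.

E[X] ≈ 0.036; in regime p = Θ(1/n^{3/2}) E[X] tends to 0 (below the triangle threshold p ~ 1/n).


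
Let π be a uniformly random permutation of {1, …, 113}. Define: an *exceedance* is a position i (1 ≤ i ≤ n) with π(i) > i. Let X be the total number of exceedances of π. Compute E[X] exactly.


Write X = Σ_{i=1}^{113} X_i, where X_i = 1_{π(i) > i}.
For each fixed i, π(i) is uniform over {1, …, 113} (marginal of a uniform permutation), so P[π(i) > i] = (n − i)/n. Summing: Σ_{i=1}^{113} (n − i)/n = (0 + 1 + … + 112)/113 = 113(113 − 1)/(2·113) = (113 − 1)/2.
Hence E[X] = Σ_{i=1}^{113} (113 − i)/113 = 56 ≈ 56.00000.

E[X] = 56 = 56.00000.


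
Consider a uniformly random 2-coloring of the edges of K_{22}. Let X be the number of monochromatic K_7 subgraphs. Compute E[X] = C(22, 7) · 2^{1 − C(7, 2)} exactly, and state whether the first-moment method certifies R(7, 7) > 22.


E[X] = C(22, 7) · 2^{1 − 21} = 170544 · 2^{−20} = 170544/1048576.
As a reduced fraction: E[X] = 10659/65536 ≈ 0.1626434.
Is E[X] < 1? YES.
Since E[X] < 1, there exists a 2-coloring of K_{22} with no monochromatic K_7; hence R(7, 7) > 22.

E[X] = 10659/65536 ≈ 0.1626434; E[X] < 1, so R(7, 7) > 22.


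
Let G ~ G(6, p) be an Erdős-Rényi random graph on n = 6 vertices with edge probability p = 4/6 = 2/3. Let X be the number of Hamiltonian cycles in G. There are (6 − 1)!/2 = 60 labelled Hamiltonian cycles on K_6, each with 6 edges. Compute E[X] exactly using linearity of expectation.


K_6 has (6 − 1)!/2 = 60 labelled Hamiltonian cycles.
For each such Hamiltonian cycle H, let X_H = 1 if all 6 edges of H are present in G. Then P[X_H = 1] = p^{6} = (2/3)^{6} = 64/729.
By linearity: E[X] = Σ_H E[X_H] = 60 · p^{6} = 60 · 64/729 = 1280/243.
Numerically: E[X] ≈ 5.2675.

E[X] = 60 · (2/3)^{6} = 1280/243 ≈ 5.2675.


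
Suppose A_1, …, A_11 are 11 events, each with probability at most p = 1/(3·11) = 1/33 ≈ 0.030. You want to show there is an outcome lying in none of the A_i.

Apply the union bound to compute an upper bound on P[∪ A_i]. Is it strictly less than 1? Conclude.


Union bound: P[∪_{i=1}^{11} A_i] ≤ Σ_i P[A_i] ≤ 11·p = 11·(1/33) = 1/3.
Numerically: 1/3 ≈ 0.333.
Is 1/3 < 1? YES.
Since P[∪ A_i] ≤ 1/3 < 1, the complement has P[∩ A_i^c] ≥ 1 − 1/3 = 2/3 > 0, so some outcome avoids every A_i.

11·p = 1/3 ≈ 0.333; existence CERTIFIED by the union bound.


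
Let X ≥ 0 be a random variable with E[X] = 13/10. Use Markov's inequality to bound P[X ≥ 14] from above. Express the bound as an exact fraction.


μ = E[X] = 13/10, a = 14.
Markov: P[X ≥ 14] ≤ μ/a = (13/10)/14 = 13/140.
Numerically: ≈ 0.09286.
(Since a = 14 > μ = 1.30000, the bound 13/140 is < 1 and informative.)

P[X ≥ 14] ≤ 13/140 ≈ 0.09286.


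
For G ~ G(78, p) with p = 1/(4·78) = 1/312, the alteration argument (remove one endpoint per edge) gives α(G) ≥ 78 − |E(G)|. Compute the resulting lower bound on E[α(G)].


E[|E(G)|] = C(78, 2)·p = 3003 · (1/312) = 77/8.
E[α(G)] ≥ n − E[|E(G)|] = 78 − 77/8 = 547/8.
Numerically: ≈ 68.3750.
(This is only a lower bound; the true E[α(G)] may be larger.)

E[α(G)] ≥ 547/8 ≈ 68.3750.


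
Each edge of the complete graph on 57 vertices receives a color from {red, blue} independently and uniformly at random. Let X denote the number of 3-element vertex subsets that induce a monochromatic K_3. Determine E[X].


Let X = Σ_S X_S over the C(57, 3) = 29260 subsets S of size 3, where X_S = 1 if the K_3 on S is monochromatic.
For a fixed S, the K_3 on S has C(3, 2) = 3 edges. P[all 3 edges red] = (1/2)^3, and likewise for blue, so P[monochromatic] = 2·(1/2)^3 = 2^{1 − 3} = 1/4.
Summing: E[X] = C(57, 3) · 2^{1 − 3} = 29260 · 1/4 = 7315.
Numerically: E[X] ≈ 7315.0000.

E[X] = C(57,3)·2^(1−C(3,2)) = 7315 ≈ 7315.0000.


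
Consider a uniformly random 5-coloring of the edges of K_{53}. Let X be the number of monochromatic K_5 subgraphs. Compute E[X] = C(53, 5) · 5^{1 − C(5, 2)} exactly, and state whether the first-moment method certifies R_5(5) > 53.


E[X] = C(53, 5) · 5^{1 − 10} = 2869685 · 5^{−9} = 2869685/1953125.
As a reduced fraction: E[X] = 573937/390625 ≈ 1.4693.
Is E[X] < 1? NO.
Since E[X] ≥ 1, the first-moment bound is inconclusive at n = 53; it does NOT by itself certify R_5(5) > 53.

E[X] = 573937/390625 ≈ 1.4693; E[X] ≥ 1; first-moment method inconclusive here.


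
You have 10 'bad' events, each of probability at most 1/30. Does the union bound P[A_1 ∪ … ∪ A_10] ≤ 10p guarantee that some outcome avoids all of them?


Union bound: P[∪_{i=1}^{10} A_i] ≤ Σ_i P[A_i] ≤ 10·p = 10·(1/30) = 1/3.
Numerically: 1/3 ≈ 0.333.
Is 1/3 < 1? YES.
Since P[∪ A_i] ≤ 1/3 < 1, the complement has P[∩ A_i^c] ≥ 1 − 1/3 = 2/3 > 0, so some outcome avoids every A_i.

10·p = 1/3 ≈ 0.333; existence CERTIFIED by the union bound.


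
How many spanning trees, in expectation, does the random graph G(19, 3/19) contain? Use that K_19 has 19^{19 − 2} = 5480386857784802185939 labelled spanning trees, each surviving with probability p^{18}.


K_19 has 19^{19 − 2} = 5480386857784802185939 labelled spanning trees.
For each such spanning tree H, let X_H = 1 if all 18 edges of H are present in G. Then P[X_H = 1] = p^{18} = (3/19)^{18} = 387420489/104127350297911241532841.
By linearity: E[X] = Σ_H E[X_H] = 5480386857784802185939 · p^{18} = 5480386857784802185939 · 387420489/104127350297911241532841 = 387420489/19.
Numerically: E[X] ≈ 2.04e+07.

E[X] = 5480386857784802185939 · (3/19)^{18} = 387420489/19 ≈ 2.04e+07.


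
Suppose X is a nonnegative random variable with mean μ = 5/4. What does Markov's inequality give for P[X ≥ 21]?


μ = E[X] = 5/4, a = 21.
Markov: P[X ≥ 21] ≤ μ/a = (5/4)/21 = 5/84.
Numerically: ≈ 0.060.
(Since a = 21 > μ = 1.250, the bound 5/84 is < 1 and informative.)

P[X ≥ 21] ≤ 5/84 ≈ 0.060.


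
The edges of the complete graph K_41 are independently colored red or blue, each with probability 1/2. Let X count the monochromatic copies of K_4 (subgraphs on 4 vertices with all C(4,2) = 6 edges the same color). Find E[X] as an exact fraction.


Let X = Σ_S X_S over the C(41, 4) = 101270 subsets S of size 4, where X_S = 1 if the K_4 on S is monochromatic.
For a fixed S, the K_4 on S has C(4, 2) = 6 edges. P[all 6 edges red] = (1/2)^6, and likewise for blue, so P[monochromatic] = 2·(1/2)^6 = 2^{1 − 6} = 1/32.
By linearity of expectation: E[X] = C(41, 4) · 2^{1 − 6} = 101270 · 1/32 = 50635/16.
Numerically: E[X] ≈ 3164.688.

E[X] = C(41,4)·2^(1−C(4,2)) = 50635/16 ≈ 3164.688.


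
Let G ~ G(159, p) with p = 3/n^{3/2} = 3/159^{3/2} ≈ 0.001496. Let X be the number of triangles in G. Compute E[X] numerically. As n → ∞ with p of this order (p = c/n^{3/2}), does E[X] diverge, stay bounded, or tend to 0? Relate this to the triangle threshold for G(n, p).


Number of potential triangles: C(159, 3) = 657359.
Each occurs with probability p³ ≈ (0.001496)³ ≈ 3.350246e-09.
By linearity: E[X] = C(159, 3)·p³ ≈ 657359 · 3.350246e-09 ≈ 0.0022.
Since α = 3/2 > 1, p = c/n^{3/2} = o(1/n) is below the triangle threshold p ~ 1/n. Asymptotically E[X] ~ (c³/6)·n^{3(1−α)} = (3³/6)·n^{-1.5} → 0, so by Markov's inequality G has no triangles w.h.p.

E[X] ≈ 0.0022; in regime p = Θ(1/n^{3/2}) E[X] tends to 0 (below the triangle threshold p ~ 1/n).


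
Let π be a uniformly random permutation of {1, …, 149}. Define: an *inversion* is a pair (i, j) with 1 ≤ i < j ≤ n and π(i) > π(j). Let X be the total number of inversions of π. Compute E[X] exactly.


Write X = Σ X_I over the C(149, 2) = 11026 pairs i < j, with X_I the indicator of one inversion.
There are 11026 indicators.
For each fixed pair i < j, the values π(i) and π(j) are two distinct elements of {1, …, 149} in uniformly random order; by symmetry P[π(i) > π(j)] = 1/2.
By linearity: E[X] = 11026 · (1/2) = C(149, 2) · (1/2) = 11026/2 = 5513 ≈ 5513.000.

E[X] = 5513 = 5513.000.


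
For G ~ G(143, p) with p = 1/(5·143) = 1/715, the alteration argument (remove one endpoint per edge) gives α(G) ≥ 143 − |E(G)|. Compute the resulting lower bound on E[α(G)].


E[|E(G)|] = C(143, 2)·p = 10153 · (1/715) = 71/5.
E[α(G)] ≥ n − E[|E(G)|] = 143 − 71/5 = 644/5.
Numerically: ≈ 128.800.
(This is only a lower bound; the true E[α(G)] may be larger.)

E[α(G)] ≥ 644/5 ≈ 128.800.


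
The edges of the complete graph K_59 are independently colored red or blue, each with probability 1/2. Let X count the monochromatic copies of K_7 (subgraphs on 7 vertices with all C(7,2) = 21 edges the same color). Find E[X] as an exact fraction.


Let X = Σ_S X_S over the C(59, 7) = 341149446 subsets S of size 7, where X_S = 1 if the K_7 on S is monochromatic.
For a fixed S, the K_7 on S has C(7, 2) = 21 edges. P[all 21 edges red] = (1/2)^21, and likewise for blue, so P[monochromatic] = 2·(1/2)^21 = 2^{1 − 21} = 1/1048576.
By linearity of expectation: E[X] = C(59, 7) · 2^{1 − 21} = 341149446 · 1/1048576 = 170574723/524288.
Numerically: E[X] ≈ 325.3455.

E[X] = C(59,7)·2^(1−C(7,2)) = 170574723/524288 ≈ 325.3455.


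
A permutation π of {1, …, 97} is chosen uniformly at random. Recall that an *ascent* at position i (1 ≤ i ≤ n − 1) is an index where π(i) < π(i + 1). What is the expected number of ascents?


Write X = Σ X_I over i = 1, …, 96, with X_I the indicator of one ascent.
There are 96 indicators.
For each fixed i, the pair (π(i), π(i+1)) is a uniformly random ordered pair of distinct values from {1, …, 97}; by symmetry P[π(i) < π(i+1)] = 1/2.
By linearity: E[X] = 96 · (1/2) = (97 − 1) · (1/2) = 48 ≈ 48.000000.

E[X] = 48 = 48.000000.


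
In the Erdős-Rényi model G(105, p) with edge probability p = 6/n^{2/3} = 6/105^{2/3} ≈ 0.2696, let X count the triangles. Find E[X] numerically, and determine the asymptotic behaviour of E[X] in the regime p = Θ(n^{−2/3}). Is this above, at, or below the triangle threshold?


Number of potential triangles: C(105, 3) = 187460.
Each occurs with probability p³ ≈ (0.2696)³ ≈ 1.959184e-02.
By linearity: E[X] = C(105, 3)·p³ ≈ 187460 · 1.959184e-02 ≈ 3672.6857.
Since α = 2/3 < 1, p = c/n^{2/3} ≫ 1/n is above the triangle threshold p ~ 1/n. Asymptotically E[X] ~ (c³/6)·n^{3(1−α)} = (6³/6)·n^{1} → ∞; triangles are abundant w.h.p.

E[X] ≈ 3672.6857; in regime p = Θ(1/n^{2/3}) E[X] diverges (above the triangle threshold p ~ 1/n).


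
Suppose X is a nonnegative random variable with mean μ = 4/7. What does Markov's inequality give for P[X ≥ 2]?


μ = E[X] = 4/7, a = 2.
Markov: P[X ≥ 2] ≤ μ/a = (4/7)/2 = 2/7.
Numerically: ≈ 0.286.
(Since a = 2 > μ = 0.571, the bound 2/7 is < 1 and informative.)

P[X ≥ 2] ≤ 2/7 ≈ 0.286.


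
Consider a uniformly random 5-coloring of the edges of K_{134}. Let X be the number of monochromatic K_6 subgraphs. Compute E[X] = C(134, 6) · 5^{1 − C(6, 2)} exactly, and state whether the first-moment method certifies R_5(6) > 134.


E[X] = C(134, 6) · 5^{1 − 15} = 7177979809 · 5^{−14} = 7177979809/6103515625.
As a reduced fraction: E[X] = 7177979809/6103515625 ≈ 1.17604.
Is E[X] < 1? NO.
Since E[X] ≥ 1, the first-moment bound is inconclusive at n = 134; it does NOT by itself certify R_5(6) > 134.

E[X] = 7177979809/6103515625 ≈ 1.17604; E[X] ≥ 1; first-moment method inconclusive here.


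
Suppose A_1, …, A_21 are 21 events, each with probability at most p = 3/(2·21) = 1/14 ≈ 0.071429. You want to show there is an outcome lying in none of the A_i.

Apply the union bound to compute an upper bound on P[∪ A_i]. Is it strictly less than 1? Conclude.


Union bound: P[∪_{i=1}^{21} A_i] ≤ Σ_i P[A_i] ≤ 21·p = 21·(1/14) = 3/2.
Numerically: 3/2 ≈ 1.500000.
Is 3/2 < 1? NO.
Since the bound 3/2 is ≥ 1, the union bound is uninformative here; it does NOT by itself certify existence.

21·p = 3/2 ≈ 1.500000; existence NOT certified by the union bound.


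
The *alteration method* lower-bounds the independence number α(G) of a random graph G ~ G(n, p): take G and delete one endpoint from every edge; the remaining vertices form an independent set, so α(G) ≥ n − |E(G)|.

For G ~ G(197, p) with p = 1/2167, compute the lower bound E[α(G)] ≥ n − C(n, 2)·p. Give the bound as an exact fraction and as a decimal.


E[|E(G)|] = C(197, 2)·p = 19306 · (1/2167) = 98/11.
E[α(G)] ≥ n − E[|E(G)|] = 197 − 98/11 = 2069/11.
Numerically: ≈ 188.09091.
(This is only a lower bound; the true E[α(G)] may be larger.)

E[α(G)] ≥ 2069/11 ≈ 188.09091.


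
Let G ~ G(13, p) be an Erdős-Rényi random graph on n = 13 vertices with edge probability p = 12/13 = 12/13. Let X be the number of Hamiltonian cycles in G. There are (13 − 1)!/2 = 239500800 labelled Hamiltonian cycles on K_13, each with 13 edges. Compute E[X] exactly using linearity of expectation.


K_13 has (13 − 1)!/2 = 239500800 labelled Hamiltonian cycles.
For each such Hamiltonian cycle H, let X_H = 1 if all 13 edges of H are present in G. Then P[X_H = 1] = p^{13} = (12/13)^{13} = 106993205379072/302875106592253.
By linearity of expectation: E[X] = Σ_H E[X_H] = 239500800 · p^{13} = 239500800 · 106993205379072/302875106592253 = 25624958282852047257600/302875106592253.
Numerically: E[X] ≈ 8.46e+07.

E[X] = 239500800 · (12/13)^{13} = 25624958282852047257600/302875106592253 ≈ 8.46e+07.


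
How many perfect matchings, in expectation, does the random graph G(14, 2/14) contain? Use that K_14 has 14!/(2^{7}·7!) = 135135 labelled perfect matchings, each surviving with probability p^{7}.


K_14 has 14!/(2^{7}·7!) = 135135 labelled perfect matchings.
For each such perfect matching H, let X_H = 1 if all 7 edges of H are present in G. Then P[X_H = 1] = p^{7} = (1/7)^{7} = 1/823543.
Summing the indicators: E[X] = Σ_H E[X_H] = 135135 · p^{7} = 135135 · 1/823543 = 19305/117649.
Numerically: E[X] ≈ 0.1641.

E[X] = 135135 · (1/7)^{7} = 19305/117649 ≈ 0.1641.


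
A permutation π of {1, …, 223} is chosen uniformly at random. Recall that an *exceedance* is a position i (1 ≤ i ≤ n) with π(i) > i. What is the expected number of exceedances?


Write X = Σ_{i=1}^{223} X_i, where X_i = 1_{π(i) > i}.
For each fixed i, π(i) is uniform over {1, …, 223} (marginal of a uniform permutation), so P[π(i) > i] = (n − i)/n. Summing: Σ_{i=1}^{223} (n − i)/n = (0 + 1 + … + 222)/223 = 223(223 − 1)/(2·223) = (223 − 1)/2.
Hence E[X] = Σ_{i=1}^{223} (223 − i)/223 = 111 ≈ 111.0000.

E[X] = 111 = 111.0000.


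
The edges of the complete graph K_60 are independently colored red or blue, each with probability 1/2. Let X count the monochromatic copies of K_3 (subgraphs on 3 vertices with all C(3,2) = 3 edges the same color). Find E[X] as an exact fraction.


Let X = Σ_S X_S over the C(60, 3) = 34220 subsets S of size 3, where X_S = 1 if the K_3 on S is monochromatic.
For a fixed S, the K_3 on S has C(3, 2) = 3 edges. P[all 3 edges red] = (1/2)^3, and likewise for blue, so P[monochromatic] = 2·(1/2)^3 = 2^{1 − 3} = 1/4.
By linearity: E[X] = C(60, 3) · 2^{1 − 3} = 34220 · 1/4 = 8555.
Numerically: E[X] ≈ 8555.000000.

E[X] = C(60,3)·2^(1−C(3,2)) = 8555 ≈ 8555.000000.


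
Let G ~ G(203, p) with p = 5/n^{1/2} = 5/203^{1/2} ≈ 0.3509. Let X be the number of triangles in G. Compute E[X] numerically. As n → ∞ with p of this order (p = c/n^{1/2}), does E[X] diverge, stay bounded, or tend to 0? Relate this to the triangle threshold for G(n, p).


Number of potential triangles: C(203, 3) = 1373701.
Each occurs with probability p³ ≈ (0.3509)³ ≈ 4.321813e-02.
By linearity: E[X] = C(203, 3)·p³ ≈ 1373701 · 4.321813e-02 ≈ 59368.7863.
Since α = 1/2 < 1, p = c/n^{1/2} ≫ 1/n is above the triangle threshold p ~ 1/n. Asymptotically E[X] ~ (c³/6)·n^{3(1−α)} = (5³/6)·n^{1.5} → ∞; triangles are abundant w.h.p.

E[X] ≈ 59368.7863; in regime p = Θ(1/n^{1/2}) E[X] diverges (above the triangle threshold p ~ 1/n).


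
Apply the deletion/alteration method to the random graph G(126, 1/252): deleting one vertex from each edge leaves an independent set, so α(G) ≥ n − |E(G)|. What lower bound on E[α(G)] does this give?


E[|E(G)|] = C(126, 2)·p = 7875 · (1/252) = 125/4.
E[α(G)] ≥ n − E[|E(G)|] = 126 − 125/4 = 379/4.
Numerically: ≈ 94.750000.
(This is only a lower bound; the true E[α(G)] may be larger.)

E[α(G)] ≥ 379/4 ≈ 94.750000.


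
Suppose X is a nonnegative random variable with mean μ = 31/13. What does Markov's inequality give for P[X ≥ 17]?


μ = E[X] = 31/13, a = 17.
Markov: P[X ≥ 17] ≤ μ/a = (31/13)/17 = 31/221.
Numerically: ≈ 0.140271.
(Since a = 17 > μ = 2.384615, the bound 31/221 is < 1 and informative.)

P[X ≥ 17] ≤ 31/221 ≈ 0.140271.


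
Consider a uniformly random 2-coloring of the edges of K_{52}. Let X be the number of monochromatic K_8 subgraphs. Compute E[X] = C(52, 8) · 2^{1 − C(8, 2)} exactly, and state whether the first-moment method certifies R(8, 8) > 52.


E[X] = C(52, 8) · 2^{1 − 28} = 752538150 · 2^{−27} = 752538150/134217728.
As a reduced fraction: E[X] = 376269075/67108864 ≈ 5.607.
Is E[X] < 1? NO.
Since E[X] ≥ 1, the first-moment bound is inconclusive at n = 52; it does NOT by itself certify R(8, 8) > 52.

E[X] = 376269075/67108864 ≈ 5.607; E[X] ≥ 1; first-moment method inconclusive here.


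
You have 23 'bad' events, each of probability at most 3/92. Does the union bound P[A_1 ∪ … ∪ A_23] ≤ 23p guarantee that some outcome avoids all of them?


Union bound: P[∪_{i=1}^{23} A_i] ≤ Σ_i P[A_i] ≤ 23·p = 23·(3/92) = 3/4.
Numerically: 3/4 ≈ 0.7500.
Is 3/4 < 1? YES.
Since P[∪ A_i] ≤ 3/4 < 1, the complement has P[∩ A_i^c] ≥ 1 − 3/4 = 1/4 > 0, so some outcome avoids every A_i.

23·p = 3/4 ≈ 0.7500; existence CERTIFIED by the union bound.


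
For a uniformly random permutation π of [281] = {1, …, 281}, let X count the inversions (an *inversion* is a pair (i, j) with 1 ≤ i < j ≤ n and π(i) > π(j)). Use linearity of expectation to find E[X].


Write X = Σ X_I over the C(281, 2) = 39340 pairs i < j, with X_I the indicator of one inversion.
There are 39340 indicators.
For each fixed pair i < j, the values π(i) and π(j) are two distinct elements of {1, …, 281} in uniformly random order; by symmetry P[π(i) > π(j)] = 1/2.
By linearity: E[X] = 39340 · (1/2) = C(281, 2) · (1/2) = 39340/2 = 19670 ≈ 19670.000000.

E[X] = 19670 = 19670.000000.


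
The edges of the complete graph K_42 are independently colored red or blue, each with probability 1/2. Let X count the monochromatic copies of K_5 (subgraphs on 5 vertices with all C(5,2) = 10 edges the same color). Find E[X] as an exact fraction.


Let X = Σ_S X_S over the C(42, 5) = 850668 subsets S of size 5, where X_S = 1 if the K_5 on S is monochromatic.
For a fixed S, the K_5 on S has C(5, 2) = 10 edges. P[all 10 edges red] = (1/2)^10, and likewise for blue, so P[monochromatic] = 2·(1/2)^10 = 2^{1 − 10} = 1/512.
By linearity of expectation: E[X] = C(42, 5) · 2^{1 − 10} = 850668 · 1/512 = 212667/128.
Numerically: E[X] ≈ 1661.460938.

E[X] = C(42,5)·2^(1−C(5,2)) = 212667/128 ≈ 1661.460938.


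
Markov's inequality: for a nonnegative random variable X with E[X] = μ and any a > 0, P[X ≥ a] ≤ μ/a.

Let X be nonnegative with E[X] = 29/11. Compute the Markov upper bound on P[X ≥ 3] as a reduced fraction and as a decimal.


μ = E[X] = 29/11, a = 3.
Markov: P[X ≥ 3] ≤ μ/a = (29/11)/3 = 29/33.
Numerically: ≈ 0.879.
(Since a = 3 > μ = 2.636, the bound 29/33 is < 1 and informative.)

P[X ≥ 3] ≤ 29/33 ≈ 0.879.


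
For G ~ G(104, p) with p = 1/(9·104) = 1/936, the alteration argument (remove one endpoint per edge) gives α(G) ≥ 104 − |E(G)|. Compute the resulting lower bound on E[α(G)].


E[|E(G)|] = C(104, 2)·p = 5356 · (1/936) = 103/18.
E[α(G)] ≥ n − E[|E(G)|] = 104 − 103/18 = 1769/18.
Numerically: ≈ 98.277778.
(This is only a lower bound; the true E[α(G)] may be larger.)

E[α(G)] ≥ 1769/18 ≈ 98.277778.


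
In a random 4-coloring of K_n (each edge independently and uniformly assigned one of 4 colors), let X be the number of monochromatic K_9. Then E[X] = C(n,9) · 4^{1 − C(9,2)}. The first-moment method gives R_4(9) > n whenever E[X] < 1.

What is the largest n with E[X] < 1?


We need C(n, 9) · 4^{1 − 36} < 1, i.e. C(n, 9) < 4^{36 − 1} = 1180591620717411303424.
Check values of n near the boundary:
  n = 910: C(910, 9) = 1133378248346922788210; 1133378248346922788210 < 1180591620717411303424? YES
  n = 911: C(911, 9) = 1144686900492291197405; 1144686900492291197405 < 1180591620717411303424? YES
  n = 912: C(912, 9) = 1156095740032081475120; 1156095740032081475120 < 1180591620717411303424? YES
  n = 913: C(913, 9) = 1167605542753639808390; 1167605542753639808390 < 1180591620717411303424? YES
  n = 914: C(914, 9) = 1179217089587653905932; 1179217089587653905932 < 1180591620717411303424? YES
  n = 915: C(915, 9) = 1190931166636537885130; 1190931166636537885130 < 1180591620717411303424? NO
  n = 916: C(916, 9) = 1202748565202942340440; 1202748565202942340440 < 1180591620717411303424? NO
  n = 917: C(917, 9) = 1214670081818390006810; 1214670081818390006810 < 1180591620717411303424? NO
The largest n with C(n, 9) < 1180591620717411303424 is n = 914 (where E[X] = 294804272396913476483/295147905179352825856 ≈ 0.99884). Hence R_4(9) > 914, i.e. R_4(9) ≥ 915.

Largest n = 914; hence R_4(9) > 914.


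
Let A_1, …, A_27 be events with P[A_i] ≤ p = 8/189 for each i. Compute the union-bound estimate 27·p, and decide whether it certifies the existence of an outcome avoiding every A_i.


Union bound: P[∪_{i=1}^{27} A_i] ≤ Σ_i P[A_i] ≤ 27·p = 27·(8/189) = 8/7.
Numerically: 8/7 ≈ 1.1428571.
Is 8/7 < 1? NO.
Since the bound 8/7 is ≥ 1, the union bound is uninformative here; it does NOT by itself certify existence.

27·p = 8/7 ≈ 1.1428571; existence NOT certified by the union bound.


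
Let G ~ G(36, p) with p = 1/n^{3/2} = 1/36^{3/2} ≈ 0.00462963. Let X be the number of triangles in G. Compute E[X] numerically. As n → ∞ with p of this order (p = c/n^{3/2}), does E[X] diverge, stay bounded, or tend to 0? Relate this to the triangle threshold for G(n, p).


Number of potential triangles: C(36, 3) = 7140.
Each occurs with probability p³ ≈ (0.00462963)³ ≈ 9.92290301e-08.
By linearity: E[X] = C(36, 3)·p³ ≈ 7140 · 9.92290301e-08 ≈ 0.000708.
Since α = 3/2 > 1, p = c/n^{3/2} = o(1/n) is below the triangle threshold p ~ 1/n. Asymptotically E[X] ~ (c³/6)·n^{3(1−α)} = (1³/6)·n^{-1.5} → 0, so by Markov's inequality G has no triangles w.h.p.

E[X] ≈ 0.000708; in regime p = Θ(1/n^{3/2}) E[X] tends to 0 (below the triangle threshold p ~ 1/n).


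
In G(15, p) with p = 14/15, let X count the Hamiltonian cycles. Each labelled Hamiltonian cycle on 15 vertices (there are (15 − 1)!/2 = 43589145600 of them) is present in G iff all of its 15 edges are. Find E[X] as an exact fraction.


K_15 has (15 − 1)!/2 = 43589145600 labelled Hamiltonian cycles.
For each such Hamiltonian cycle H, let X_H = 1 if all 15 edges of H are present in G. Then P[X_H = 1] = p^{15} = (14/15)^{15} = 155568095557812224/437893890380859375.
Summing the indicators: E[X] = Σ_H E[X_H] = 43589145600 · p^{15} = 43589145600 · 155568095557812224/437893890380859375 = 1116227221067356419653632/72081298828125.
Numerically: E[X] ≈ 1.5486e+10.

E[X] = 43589145600 · (14/15)^{15} = 1116227221067356419653632/72081298828125 ≈ 1.5486e+10.


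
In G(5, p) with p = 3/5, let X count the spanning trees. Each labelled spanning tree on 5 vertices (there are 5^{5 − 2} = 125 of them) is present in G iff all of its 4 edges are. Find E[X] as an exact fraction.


K_5 has 5^{5 − 2} = 125 labelled spanning trees.
For each such spanning tree H, let X_H = 1 if all 4 edges of H are present in G. Then P[X_H = 1] = p^{4} = (3/5)^{4} = 81/625.
By linearity: E[X] = Σ_H E[X_H] = 125 · p^{4} = 125 · 81/625 = 81/5.
Numerically: E[X] ≈ 16.2.

E[X] = 125 · (3/5)^{4} = 81/5 ≈ 16.2.


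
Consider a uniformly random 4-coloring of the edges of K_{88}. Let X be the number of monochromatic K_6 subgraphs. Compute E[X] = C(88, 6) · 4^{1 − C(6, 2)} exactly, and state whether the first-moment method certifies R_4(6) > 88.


E[X] = C(88, 6) · 4^{1 − 15} = 541931236 · 4^{−14} = 541931236/268435456.
As a reduced fraction: E[X] = 135482809/67108864 ≈ 2.0189.
Is E[X] < 1? NO.
Since E[X] ≥ 1, the first-moment bound is inconclusive at n = 88; it does NOT by itself certify R_4(6) > 88.

E[X] = 135482809/67108864 ≈ 2.0189; E[X] ≥ 1; first-moment method inconclusive here.


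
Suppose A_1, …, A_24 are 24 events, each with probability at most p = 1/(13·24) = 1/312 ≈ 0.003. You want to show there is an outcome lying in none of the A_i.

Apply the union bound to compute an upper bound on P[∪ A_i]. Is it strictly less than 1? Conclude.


Union bound: P[∪_{i=1}^{24} A_i] ≤ Σ_i P[A_i] ≤ 24·p = 24·(1/312) = 1/13.
Numerically: 1/13 ≈ 0.077.
Is 1/13 < 1? YES.
Since P[∪ A_i] ≤ 1/13 < 1, the complement has P[∩ A_i^c] ≥ 1 − 1/13 = 12/13 > 0, so some outcome avoids every A_i.

24·p = 1/13 ≈ 0.077; existence CERTIFIED by the union bound.


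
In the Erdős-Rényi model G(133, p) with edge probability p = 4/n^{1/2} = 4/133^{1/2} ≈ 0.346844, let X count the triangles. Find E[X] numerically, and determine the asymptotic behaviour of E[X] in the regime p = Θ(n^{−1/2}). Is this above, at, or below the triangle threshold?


Number of potential triangles: C(133, 3) = 383306.
Each occurs with probability p³ ≈ (0.346844)³ ≈ 4.17255925e-02.
By linearity: E[X] = C(133, 3)·p³ ≈ 383306 · 4.17255925e-02 ≈ 15993.669966.
Since α = 1/2 < 1, p = c/n^{1/2} ≫ 1/n is above the triangle threshold p ~ 1/n. Asymptotically E[X] ~ (c³/6)·n^{3(1−α)} = (4³/6)·n^{1.5} → ∞; triangles are abundant w.h.p.

E[X] ≈ 15993.669966; in regime p = Θ(1/n^{1/2}) E[X] diverges (above the triangle threshold p ~ 1/n).


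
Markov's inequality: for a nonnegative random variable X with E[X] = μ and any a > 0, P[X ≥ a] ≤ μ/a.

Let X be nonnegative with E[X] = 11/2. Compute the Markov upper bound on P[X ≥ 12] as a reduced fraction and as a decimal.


μ = E[X] = 11/2, a = 12.
Markov: P[X ≥ 12] ≤ μ/a = (11/2)/12 = 11/24.
Numerically: ≈ 0.4583.
(Since a = 12 > μ = 5.5000, the bound 11/24 is < 1 and informative.)

P[X ≥ 12] ≤ 11/24 ≈ 0.4583.


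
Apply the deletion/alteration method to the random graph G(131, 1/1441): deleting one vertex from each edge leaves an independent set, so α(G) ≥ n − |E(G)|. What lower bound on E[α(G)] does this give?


E[|E(G)|] = C(131, 2)·p = 8515 · (1/1441) = 65/11.
E[α(G)] ≥ n − E[|E(G)|] = 131 − 65/11 = 1376/11.
Numerically: ≈ 125.09091.
(This is only a lower bound; the true E[α(G)] may be larger.)

E[α(G)] ≥ 1376/11 ≈ 125.09091.


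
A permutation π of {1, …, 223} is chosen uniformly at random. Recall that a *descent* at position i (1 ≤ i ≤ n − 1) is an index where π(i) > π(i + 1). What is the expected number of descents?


Write X = Σ X_I over i = 1, …, 222, with X_I the indicator of one descent.
There are 222 indicators.
For each fixed i, the pair (π(i), π(i+1)) is a uniformly random ordered pair of distinct values from {1, …, 223}; by symmetry P[π(i) > π(i+1)] = 1/2.
By linearity: E[X] = 222 · (1/2) = (223 − 1) · (1/2) = 111 ≈ 111.0000.

E[X] = 111 = 111.0000.


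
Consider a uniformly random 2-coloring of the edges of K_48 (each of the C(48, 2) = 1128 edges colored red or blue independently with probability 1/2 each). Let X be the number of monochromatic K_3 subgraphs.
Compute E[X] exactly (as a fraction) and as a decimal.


Let X = Σ_S X_S over the C(48, 3) = 17296 subsets S of size 3, where X_S = 1 if the K_3 on S is monochromatic.
For a fixed S, the K_3 on S has C(3, 2) = 3 edges. P[all 3 edges red] = (1/2)^3, and likewise for blue, so P[monochromatic] = 2·(1/2)^3 = 2^{1 − 3} = 1/4.
By linearity of expectation: E[X] = C(48, 3) · 2^{1 − 3} = 17296 · 1/4 = 4324.
Numerically: E[X] ≈ 4324.000.

E[X] = C(48,3)·2^(1−C(3,2)) = 4324 ≈ 4324.000.


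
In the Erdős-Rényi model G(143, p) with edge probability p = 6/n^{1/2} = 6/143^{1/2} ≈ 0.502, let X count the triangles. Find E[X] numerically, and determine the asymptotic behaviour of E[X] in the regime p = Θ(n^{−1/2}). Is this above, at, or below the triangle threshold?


Number of potential triangles: C(143, 3) = 477191.
Each occurs with probability p³ ≈ (0.502)³ ≈ 1.26313e-01.
By linearity: E[X] = C(143, 3)·p³ ≈ 477191 · 1.26313e-01 ≈ 60275.655.
Since α = 1/2 < 1, p = c/n^{1/2} ≫ 1/n is above the triangle threshold p ~ 1/n. Asymptotically E[X] ~ (c³/6)·n^{3(1−α)} = (6³/6)·n^{1.5} → ∞; triangles are abundant w.h.p.

E[X] ≈ 60275.655; in regime p = Θ(1/n^{1/2}) E[X] diverges (above the triangle threshold p ~ 1/n).


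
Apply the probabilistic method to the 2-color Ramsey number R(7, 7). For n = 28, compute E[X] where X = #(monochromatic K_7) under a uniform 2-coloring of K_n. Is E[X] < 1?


E[X] = C(28, 7) · 2^{1 − 21} = 1184040 · 2^{−20} = 1184040/1048576.
As a reduced fraction: E[X] = 148005/131072 ≈ 1.12919.
Is E[X] < 1? NO.
Since E[X] ≥ 1, the first-moment bound is inconclusive at n = 28; it does NOT by itself certify R(7, 7) > 28.

E[X] = 148005/131072 ≈ 1.12919; E[X] ≥ 1; first-moment method inconclusive here.


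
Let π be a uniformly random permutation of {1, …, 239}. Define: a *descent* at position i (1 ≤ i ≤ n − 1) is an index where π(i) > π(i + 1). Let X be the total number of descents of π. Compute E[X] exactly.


Write X = Σ X_I over i = 1, …, 238, with X_I the indicator of one descent.
There are 238 indicators.
For each fixed i, the pair (π(i), π(i+1)) is a uniformly random ordered pair of distinct values from {1, …, 239}; by symmetry P[π(i) > π(i+1)] = 1/2.
By linearity: E[X] = 238 · (1/2) = (239 − 1) · (1/2) = 119 ≈ 119.000000.

E[X] = 119 = 119.000000.


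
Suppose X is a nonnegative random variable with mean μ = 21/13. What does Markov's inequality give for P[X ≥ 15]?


μ = E[X] = 21/13, a = 15.
Markov: P[X ≥ 15] ≤ μ/a = (21/13)/15 = 7/65.
Numerically: ≈ 0.1077.
(Since a = 15 > μ = 1.6154, the bound 7/65 is < 1 and informative.)

P[X ≥ 15] ≤ 7/65 ≈ 0.1077.


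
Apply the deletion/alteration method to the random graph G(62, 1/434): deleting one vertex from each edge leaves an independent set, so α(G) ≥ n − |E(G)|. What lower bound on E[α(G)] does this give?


E[|E(G)|] = C(62, 2)·p = 1891 · (1/434) = 61/14.
E[α(G)] ≥ n − E[|E(G)|] = 62 − 61/14 = 807/14.
Numerically: ≈ 57.64286.
(This is only a lower bound; the true E[α(G)] may be larger.)

E[α(G)] ≥ 807/14 ≈ 57.64286.


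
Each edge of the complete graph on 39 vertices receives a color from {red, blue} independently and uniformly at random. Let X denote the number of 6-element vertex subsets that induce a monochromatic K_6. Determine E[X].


Let X = Σ_S X_S over the C(39, 6) = 3262623 subsets S of size 6, where X_S = 1 if the K_6 on S is monochromatic.
For a fixed S, the K_6 on S has C(6, 2) = 15 edges. P[all 15 edges red] = (1/2)^15, and likewise for blue, so P[monochromatic] = 2·(1/2)^15 = 2^{1 − 15} = 1/16384.
By linearity: E[X] = C(39, 6) · 2^{1 − 15} = 3262623 · 1/16384 = 3262623/16384.
Numerically: E[X] ≈ 199.13470.

E[X] = C(39,6)·2^(1−C(6,2)) = 3262623/16384 ≈ 199.13470.
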